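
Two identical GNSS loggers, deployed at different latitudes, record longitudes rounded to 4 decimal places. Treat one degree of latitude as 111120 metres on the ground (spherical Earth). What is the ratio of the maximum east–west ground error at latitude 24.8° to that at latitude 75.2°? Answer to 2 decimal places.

Rounding to 4 decimal places leaves the longitude within ±5e-05° of the true value.
At 24.8°: 5e-05° × 111120 × cos 24.8° = 5e-05 × 111120 × 0.9078 ≈ 5.0436 m.
At 75.2°: 5e-05° × 111120 × cos 75.2° = 5e-05 × 111120 × 0.2554 ≈ 1.4193 m.
The ratio reduces to cos 24.8° / cos 75.2° = 0.9078/0.2554 ≈ 3.5537.

3.55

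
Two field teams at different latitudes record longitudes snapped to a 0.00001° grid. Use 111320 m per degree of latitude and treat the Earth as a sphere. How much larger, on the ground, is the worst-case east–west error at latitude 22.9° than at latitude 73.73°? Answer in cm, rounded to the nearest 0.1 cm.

With a 0.00001° grid the true value lies within half a step, ±0.00001°/2 = ±5e-06°, of the stored one.
Error at 22.9° = 5e-06° × 111320 × cos 22.9° ≈ 0.5566 × 0.9212 = 0.51273 m.
Error at 73.73° = 5e-06° × 111320 × cos 73.73° ≈ 0.5566 × 0.2802 = 0.15594 m.
So the lower-latitude error exceeds the higher by 0.51273 − 0.15594 = 0.35679 m.
That is 0.356792 m = 35.679 cm.

35.7 cm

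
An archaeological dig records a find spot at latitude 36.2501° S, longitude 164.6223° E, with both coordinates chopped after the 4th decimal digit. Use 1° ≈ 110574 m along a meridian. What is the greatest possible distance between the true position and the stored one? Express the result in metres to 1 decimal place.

14.2 metres

Truncating at 4 decimal places can drop up to a full unit in the last place, so each coordinate may be off by as much as 0.0001°.
N–S: 0.0001° × 110574 m/° = 11.0574 m.
E–W at 36.2501°: 0.0001° × 110574 × cos 36.2501° = 0.0001 × 110574 × 0.8064 ≈ 8.91717 m.
Combining orthogonally: (11.0574² + 8.91717²)^½ ≈ 14.205 m.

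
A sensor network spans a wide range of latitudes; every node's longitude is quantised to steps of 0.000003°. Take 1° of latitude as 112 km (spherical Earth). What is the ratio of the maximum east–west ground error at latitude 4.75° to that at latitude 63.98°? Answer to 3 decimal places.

With a 0.000003° grid the true value lies within half a step, ±0.000003°/2 = ±1.5e-06°, of the stored one.
At 4.75°: 1.5e-06° × 112000 × cos 4.75° = 1.5e-06 × 112000 × 0.9966 ≈ 0.16742 m.
At 63.98°: 1.5e-06° × 112000 × cos 63.98° = 1.5e-06 × 112000 × 0.4387 ≈ 0.073699 m.
Ratio: 0.16742 / 0.073699 = cos 4.75° / cos 63.98° ≈ 2.2717.

2.272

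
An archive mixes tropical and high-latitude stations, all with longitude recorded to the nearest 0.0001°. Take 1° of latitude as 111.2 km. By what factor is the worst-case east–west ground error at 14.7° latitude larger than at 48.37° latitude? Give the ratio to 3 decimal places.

1.456

Rounding to 4 decimal places leaves the longitude within ±5e-05° of the true value.
Error at 14.7° = 5e-05° × 111200 × cos 14.7° ≈ 5.56 × 0.9673 = 5.378 m.
Error at 48.37° = 5e-05° × 111200 × cos 48.37° ≈ 5.56 × 0.6643 = 3.6936 m.
Ratio: 5.378 / 3.6936 = cos 14.7° / cos 48.37° ≈ 1.4560.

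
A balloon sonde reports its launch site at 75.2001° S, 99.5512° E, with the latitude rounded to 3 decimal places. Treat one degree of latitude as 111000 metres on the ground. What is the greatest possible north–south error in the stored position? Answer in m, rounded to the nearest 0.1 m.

Rounding to 3 decimal places leaves the latitude within ±0.0005° of the true value.
Along the meridian that is 0.0005° × 111000 m/° = 55.5 m.

55.5 m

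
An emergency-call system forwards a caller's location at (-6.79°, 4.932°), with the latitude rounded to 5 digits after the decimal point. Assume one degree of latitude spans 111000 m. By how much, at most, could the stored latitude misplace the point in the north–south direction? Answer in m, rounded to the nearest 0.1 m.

Rounding to 5 decimal places leaves the latitude within ±5e-06° of the true value.
Along the meridian that is 5e-06° × 111000 m/° = 0.555 m.

0.6 m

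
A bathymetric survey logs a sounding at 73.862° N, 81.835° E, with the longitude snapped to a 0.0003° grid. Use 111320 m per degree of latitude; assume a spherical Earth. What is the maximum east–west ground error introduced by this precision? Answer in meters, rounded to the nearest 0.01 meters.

With a 0.0003° grid the true value lies within half a step, ±0.0003°/2 = ±0.00015°, of the stored one.
One degree of longitude at 73.862° is 111320 × cos 73.862° ≈ 111320 × 0.2780 = 30941.6 m.
So at most 0.00015° × 30941.6 ≈ 4.64124 m east–west.

4.64 meters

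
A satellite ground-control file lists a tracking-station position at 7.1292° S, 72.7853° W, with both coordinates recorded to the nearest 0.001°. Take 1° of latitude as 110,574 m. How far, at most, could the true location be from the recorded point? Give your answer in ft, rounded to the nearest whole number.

Rounding to 3 decimal places leaves each coordinate within ±0.0005° of the true value.
Latitude error → 0.0005 × 110574 = 55.287 m along the meridian.
E–W at 7.1292°: 0.0005° × 110574 × cos 7.1292° = 0.0005 × 110574 × 0.9923 ≈ 54.8596 m.
Worst case both components are at the extreme and orthogonal: √(55.287² + 54.8596²) ≈ 77.886 m.
In feet: 77.886 m ÷ 0.3048 ≈ 255.53 ft.

256 ft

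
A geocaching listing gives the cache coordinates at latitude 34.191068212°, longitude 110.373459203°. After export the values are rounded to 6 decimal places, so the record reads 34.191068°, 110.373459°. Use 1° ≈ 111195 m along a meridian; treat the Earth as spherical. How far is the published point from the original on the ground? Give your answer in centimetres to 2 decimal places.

3.01 centimetres

The latitude changed by +0.000000212° and the longitude by +0.000000203°.
N–S: 0.000000212° × 111195 m/° = 0.0235733 m.
E–W at 34.1911°: 0.000000203° × 111195 × cos 34.1911° = 0.000000203 × 111195 × 0.8272 ≈ 0.0186713 m.
Hypotenuse of the two orthogonal shifts: √(0.0235733² + 0.0186713²) = 0.0300719 m.
That is 0.0300719 m = 3.0072 cm.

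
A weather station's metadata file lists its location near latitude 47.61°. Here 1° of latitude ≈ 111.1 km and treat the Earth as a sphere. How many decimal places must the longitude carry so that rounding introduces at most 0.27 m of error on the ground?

At 47.61° one degree of longitude covers 111100 × cos 47.61° ≈ 111100 × 0.6742 ≈ 74900.7 m.
With N decimal places the half-ulp bound is 0.5·10⁻ᴺ°, or 0.5·10⁻ᴺ × 74900.7 m on the ground.
Need 0.5 × 74900.7 × 10⁻ᴺ ≤ 0.27 → 10⁻ᴺ ≤ 7.210e-06, so N ≥ 5.14.
At 5 places the error can reach 0.375 m, but 6 places keeps it to 0.0375 m.

6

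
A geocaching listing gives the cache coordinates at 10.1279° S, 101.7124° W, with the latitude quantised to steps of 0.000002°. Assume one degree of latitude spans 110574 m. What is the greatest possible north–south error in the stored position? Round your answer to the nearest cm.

With a 0.000002° grid the true value lies within half a step, ±0.000002°/2 = ±1e-06°, of the stored one.
North–south distance: 1e-06° × 110574 m/° = 0.110574 m.
That is 0.110574 m = 11.057 cm.

11 cm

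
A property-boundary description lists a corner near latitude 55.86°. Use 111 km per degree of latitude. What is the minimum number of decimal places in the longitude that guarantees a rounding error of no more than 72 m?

At 55.86° one degree of longitude covers 111000 × cos 55.86° ≈ 111000 × 0.5612 ≈ 62295.1 m.
N decimal places → at most half a unit in the last place, 0.5 × 10⁻ᴺ° = 62295.1/2 × 10⁻ᴺ m.
Need 0.5 × 62295.1 × 10⁻ᴺ ≤ 72 → 10⁻ᴺ ≤ 2.312e-03, so N ≥ 2.64.
N = 2 would give 311 m (too coarse); N = 3 gives 31.1 m ≤ 72 m.

3 decimal places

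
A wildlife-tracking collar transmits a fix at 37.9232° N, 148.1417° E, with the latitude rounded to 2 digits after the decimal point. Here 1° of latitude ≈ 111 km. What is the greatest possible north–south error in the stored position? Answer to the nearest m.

Rounding to 2 decimal places leaves the latitude within ±0.005° of the true value.
North–south distance: 0.005° × 111000 m/° = 555 m.

555 m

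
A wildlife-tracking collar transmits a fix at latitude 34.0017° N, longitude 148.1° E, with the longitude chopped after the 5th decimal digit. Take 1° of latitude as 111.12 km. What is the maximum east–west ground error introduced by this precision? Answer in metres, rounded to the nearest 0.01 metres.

Truncating at 5 decimal places can drop up to a full unit in the last place, so the longitude may be off by as much as 1e-05°.
Parallels shrink by cos φ, so at 34.0017° a degree of longitude is 111120 × 0.8290 ≈ 92120.8 m.
So at most 1e-05° × 92120.8 ≈ 0.921208 m east–west.

0.92 metres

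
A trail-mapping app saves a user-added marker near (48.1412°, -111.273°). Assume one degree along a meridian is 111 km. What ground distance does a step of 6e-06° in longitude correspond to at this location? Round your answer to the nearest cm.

44 cm

At 48.1412° a degree of longitude is 111000 × cos 48.1412° ≈ 74070 m, so 6e-06° corresponds to 0.44442 m.
That is 0.44442 m = 44.442 cm.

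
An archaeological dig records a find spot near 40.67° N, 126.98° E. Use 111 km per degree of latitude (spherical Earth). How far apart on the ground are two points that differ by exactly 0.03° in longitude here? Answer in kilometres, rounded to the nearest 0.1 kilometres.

0.03° of longitude at 40.67° is 0.03 × 111000 × cos 40.67° ≈ 0.03 × 84190.8 = 2525.72 m.
That is 2525.72 m = 2.5257 km.

2.5 kilometres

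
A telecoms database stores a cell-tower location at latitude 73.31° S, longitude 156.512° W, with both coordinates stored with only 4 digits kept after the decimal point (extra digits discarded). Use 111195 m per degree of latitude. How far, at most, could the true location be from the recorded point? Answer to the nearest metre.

Truncating at 4 decimal places can drop up to a full unit in the last place, so each coordinate may be off by as much as 0.0001°.
N–S: 0.0001° × 111195 m/° = 11.1195 m.
Longitude error → 0.0001 × 111195 × cos 73.31° = 0.0001 × 111195 × 0.2872 ≈ 3.19345 m.
Combining orthogonally: (11.1195² + 3.19345²)^½ ≈ 11.569 m.

12 metres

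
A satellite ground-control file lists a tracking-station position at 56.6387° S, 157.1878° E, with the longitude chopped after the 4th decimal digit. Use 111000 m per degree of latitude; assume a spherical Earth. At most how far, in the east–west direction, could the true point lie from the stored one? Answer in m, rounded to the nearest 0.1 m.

6.1 m

Truncating at 4 decimal places can drop up to a full unit in the last place, so the longitude may be off by as much as 0.0001°.
At latitude 56.6387° a degree of longitude spans 111000 m × cos 56.6387° = 111000 × 0.5499 ≈ 61040.8 m.
East–west error: 0.0001° × 61040.8 m/° ≈ 6.10408 m.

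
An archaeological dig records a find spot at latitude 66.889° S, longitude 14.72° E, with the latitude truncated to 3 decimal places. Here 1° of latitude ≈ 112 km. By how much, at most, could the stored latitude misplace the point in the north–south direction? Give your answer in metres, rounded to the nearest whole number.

Truncating at 3 decimal places can drop up to a full unit in the last place, so the latitude may be off by as much as 0.001°.
North–south distance: 0.001° × 112000 m/° = 112 m.

112 metres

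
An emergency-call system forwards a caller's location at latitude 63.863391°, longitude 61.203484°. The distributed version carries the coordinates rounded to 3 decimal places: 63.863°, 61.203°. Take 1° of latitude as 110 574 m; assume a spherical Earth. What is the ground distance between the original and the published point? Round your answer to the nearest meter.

49 meters

Δlat = 63.863391 − 63.863 = +0.000391°; Δlon = 61.203484 − 61.203 = +0.000484°.
North–south shift: 0.000391 × 110574 = 43.2344 m.
E–W at 63.863°: 0.000484° × 110574 × cos 63.863° = 0.000484 × 110574 × 0.4405 ≈ 23.5756 m.
Hypotenuse of the two orthogonal shifts: √(43.2344² + 23.5756²) = 49.2446 m.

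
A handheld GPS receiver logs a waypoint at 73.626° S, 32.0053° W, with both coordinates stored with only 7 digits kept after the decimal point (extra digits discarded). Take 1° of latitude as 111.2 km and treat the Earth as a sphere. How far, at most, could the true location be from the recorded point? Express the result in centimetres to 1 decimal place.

Truncating at 7 decimal places can drop up to a full unit in the last place, so each coordinate may be off by as much as 1e-07°.
N–S: 1e-07° × 111200 m/° = 0.01112 m.
E–W at 73.626°: 1e-07° × 111200 × cos 73.626° = 1e-07 × 111200 × 0.2819 ≈ 0.0031348 m.
Combining orthogonally: (0.01112² + 0.0031348²)^½ ≈ 0.0115534 m.
That is 0.0115534 m = 1.1553 cm.

1.2 centimetres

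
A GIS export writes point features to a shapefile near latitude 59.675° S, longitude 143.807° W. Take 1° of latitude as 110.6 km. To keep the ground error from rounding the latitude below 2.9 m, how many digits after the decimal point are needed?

One degree of latitude covers 110600 m.
N decimal places → at most half a unit in the last place, 0.5 × 10⁻ᴺ° = 110600/2 × 10⁻ᴺ m.
Need 0.5 × 110600 × 10⁻ᴺ ≤ 2.9 → 10⁻ᴺ ≤ 5.244e-05, so N ≥ 4.28.
N = 4 would give 5.53 m (too coarse); N = 5 gives 0.553 m ≤ 2.9 m.

5 decimal places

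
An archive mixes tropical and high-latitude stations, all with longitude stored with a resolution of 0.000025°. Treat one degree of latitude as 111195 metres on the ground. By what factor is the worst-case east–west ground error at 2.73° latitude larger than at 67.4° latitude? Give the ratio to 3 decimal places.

2.599

With a 0.000025° grid the true value lies within half a step, ±0.000025°/2 = ±1.25e-05°, of the stored one.
Error at 2.73° = 1.25e-05° × 111195 × cos 2.73° ≈ 1.3899 × 0.9989 = 1.3884 m.
Error at 67.4° = 1.25e-05° × 111195 × cos 67.4° ≈ 1.3899 × 0.3843 = 0.53415 m.
Ratio: 1.3884 / 0.53415 = cos 2.73° / cos 67.4° ≈ 2.5992.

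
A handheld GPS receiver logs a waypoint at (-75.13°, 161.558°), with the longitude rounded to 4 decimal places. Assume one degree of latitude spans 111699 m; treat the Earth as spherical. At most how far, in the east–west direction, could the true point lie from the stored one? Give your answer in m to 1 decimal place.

Rounding to 4 decimal places leaves the longitude within ±5e-05° of the true value.
One degree of longitude at 75.13° is 111699 × cos 75.13° ≈ 111699 × 0.2566 = 28665 m.
Maximum E–W displacement: 5e-05 × 28665 = 1.43325 m.

1.4 m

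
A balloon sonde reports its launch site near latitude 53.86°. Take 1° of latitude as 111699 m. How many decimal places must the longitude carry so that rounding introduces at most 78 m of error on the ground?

At 53.86° one degree of longitude covers 111699 × cos 53.86° ≈ 111699 × 0.5898 ≈ 65875.6 m.
Rounding to N decimal places gives at most 0.5 × 10⁻ᴺ degrees of error, i.e. 0.5 × 10⁻ᴺ × 65875.6 m.
Setting 32937.8 × 10⁻ᴺ ≤ 78 gives 10ᴺ ≥ 422.3, i.e. N ≥ 2.63.
At 2 places the error can reach 329 m, but 3 places keeps it to 32.9 m.

3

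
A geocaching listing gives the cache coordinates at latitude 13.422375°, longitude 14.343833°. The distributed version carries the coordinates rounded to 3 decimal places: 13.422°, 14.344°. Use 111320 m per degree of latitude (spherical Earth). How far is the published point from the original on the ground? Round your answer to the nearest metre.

The latitude changed by +0.000375° and the longitude by -0.000167°.
N–S: 0.000375° × 111320 m/° = 41.745 m.
E–W at 13.422°: -0.000167° × 111320 × cos 13.422° = -0.000167 × 111320 × 0.9727 ≈ -18.0827 m.
Distance: √(41.745² + 18.0827²) ≈ 45.4932 m.

45 metres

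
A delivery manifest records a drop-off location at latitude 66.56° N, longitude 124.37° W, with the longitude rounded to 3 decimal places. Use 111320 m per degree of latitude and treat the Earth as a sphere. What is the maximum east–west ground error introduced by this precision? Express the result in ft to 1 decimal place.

72.6 ft

Rounding to 3 decimal places leaves the longitude within ±0.0005° of the true value.
At latitude 66.56° a degree of longitude spans 111320 m × cos 66.56° = 111320 × 0.3978 ≈ 44281.8 m.
East–west error: 0.0005° × 44281.8 m/° ≈ 22.1409 m.
Converting: 22.1409 m × 3.2808 ft/m ≈ 72.641 ft.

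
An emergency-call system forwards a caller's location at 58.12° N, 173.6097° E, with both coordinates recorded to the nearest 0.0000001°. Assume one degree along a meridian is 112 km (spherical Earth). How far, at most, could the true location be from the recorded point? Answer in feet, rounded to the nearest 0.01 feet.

0.02 feet

Rounding to 7 decimal places leaves each coordinate within ±5e-08° of the true value.
Latitude error → 5e-08 × 112000 = 0.0056 m along the meridian.
Longitude error → 5e-08 × 112000 × cos 58.12° = 5e-08 × 112000 × 0.5281 ≈ 0.00295759 m.
The two errors are perpendicular, so the maximum displacement is √(0.0056² + 0.00295759²) ≈ 0.00633304 m.
In feet: 0.00633304 m ÷ 0.3048 ≈ 0.020778 ft.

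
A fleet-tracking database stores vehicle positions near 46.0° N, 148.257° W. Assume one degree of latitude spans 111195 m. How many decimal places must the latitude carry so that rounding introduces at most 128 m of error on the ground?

3 decimal places

One degree of latitude covers 111195 m.
Rounding to N decimal places gives at most 0.5 × 10⁻ᴺ degrees of error, i.e. 0.5 × 10⁻ᴺ × 111195 m.
Need 0.5 × 111195 × 10⁻ᴺ ≤ 128 → 10⁻ᴺ ≤ 2.302e-03, so N ≥ 2.64.
N = 2 would give 556 m (too coarse); N = 3 gives 55.6 m ≤ 128 m.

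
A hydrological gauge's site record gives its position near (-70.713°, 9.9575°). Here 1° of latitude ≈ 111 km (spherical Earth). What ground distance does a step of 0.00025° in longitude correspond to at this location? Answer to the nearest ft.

0.00025° of longitude at 70.713° is 0.00025 × 111000 × cos 70.713° ≈ 0.00025 × 36663.3 = 9.16583 m.
Converting: 9.16583 m × 3.2808 ft/m ≈ 30.072 ft.

30 ft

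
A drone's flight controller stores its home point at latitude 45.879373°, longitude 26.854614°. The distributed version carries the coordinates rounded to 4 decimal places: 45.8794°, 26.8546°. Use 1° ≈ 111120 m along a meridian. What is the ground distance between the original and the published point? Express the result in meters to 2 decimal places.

The latitude changed by -0.000027° and the longitude by +0.000014°.
North–south shift: -0.000027 × 111120 = -3.00024 m.
E–W at 45.8794°: 0.000014° × 111120 × cos 45.8794° = 0.000014 × 111120 × 0.6962 ≈ 1.08302 m.
Hypotenuse of the two orthogonal shifts: √(3.00024² + 1.08302²) = 3.18973 m.

3.19 meters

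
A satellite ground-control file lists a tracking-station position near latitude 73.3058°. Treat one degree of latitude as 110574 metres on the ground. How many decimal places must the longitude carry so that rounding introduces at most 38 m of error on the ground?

3 decimal places

At 73.3058° one degree of longitude covers 110574 × cos 73.3058° ≈ 110574 × 0.2873 ≈ 31763.9 m.
Rounding to N decimal places gives at most 0.5 × 10⁻ᴺ degrees of error, i.e. 0.5 × 10⁻ᴺ × 31763.9 m.
Setting 15881.9 × 10⁻ᴺ ≤ 38 gives 10ᴺ ≥ 417.9, i.e. N ≥ 2.62.
So 3 decimal places suffice (15.9 m); 2 would allow up to 159 m.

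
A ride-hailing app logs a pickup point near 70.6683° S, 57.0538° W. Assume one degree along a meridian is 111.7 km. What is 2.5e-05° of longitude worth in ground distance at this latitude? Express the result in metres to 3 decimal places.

0.924 metres

2.5e-05° of longitude at 70.6683° is 2.5e-05 × 111700 × cos 70.6683° ≈ 2.5e-05 × 36976.8 = 0.924419 m.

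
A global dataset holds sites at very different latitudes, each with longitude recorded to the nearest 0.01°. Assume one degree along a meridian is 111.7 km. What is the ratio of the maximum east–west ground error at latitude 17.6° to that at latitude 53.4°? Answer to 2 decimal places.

1.60

Rounding to 2 decimal places leaves the longitude within ±0.005° of the true value.
At 17.6°: 0.005° × 111700 × cos 17.6° = 0.005 × 111700 × 0.9532 ≈ 532.36 m.
Error at 53.4° = 0.005° × 111700 × cos 53.4° ≈ 558.5 × 0.5962 = 332.99 m.
Ratio: 532.36 / 332.99 = cos 17.6° / cos 53.4° ≈ 1.5987.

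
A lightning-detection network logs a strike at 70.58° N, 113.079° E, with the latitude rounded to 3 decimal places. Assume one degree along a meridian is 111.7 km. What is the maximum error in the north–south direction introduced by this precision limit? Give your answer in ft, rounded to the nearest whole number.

Rounding to 3 decimal places leaves the latitude within ±0.0005° of the true value.
North–south distance: 0.0005° × 111700 m/° = 55.85 m.
In feet: 55.85 m ÷ 0.3048 ≈ 183.23 ft.

183 ft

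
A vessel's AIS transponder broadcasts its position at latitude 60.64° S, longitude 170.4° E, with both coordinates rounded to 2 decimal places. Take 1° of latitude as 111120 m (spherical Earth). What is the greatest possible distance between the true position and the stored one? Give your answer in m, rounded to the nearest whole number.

619 m

Rounding to 2 decimal places leaves each coordinate within ±0.005° of the true value.
N–S: 0.005° × 111120 m/° = 555.6 m.
East–west component at 60.64°: 0.005° × 111120 × cos 60.64° ≈ 0.005 × 54481.6 ≈ 272.408 m.
The two errors are perpendicular, so the maximum displacement is √(555.6² + 272.408²) ≈ 618.787 m.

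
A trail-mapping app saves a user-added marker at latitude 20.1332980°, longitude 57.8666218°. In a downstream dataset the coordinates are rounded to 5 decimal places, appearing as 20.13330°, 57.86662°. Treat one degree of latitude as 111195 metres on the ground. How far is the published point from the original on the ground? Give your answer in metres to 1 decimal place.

Δlat = 20.1332980 − 20.13330 = -0.0000020°; Δlon = 57.8666218 − 57.86662 = +0.0000018°.
N–S: -0.0000020° × 111195 m/° = -0.22239 m.
E–W at 20.1333°: 0.0000018° × 111195 × cos 20.1333° = 0.0000018 × 111195 × 0.9389 ≈ 0.187921 m.
Combined displacement = (0.22239² + 0.187921²)^½ ≈ 0.291155 m.

0.3 metres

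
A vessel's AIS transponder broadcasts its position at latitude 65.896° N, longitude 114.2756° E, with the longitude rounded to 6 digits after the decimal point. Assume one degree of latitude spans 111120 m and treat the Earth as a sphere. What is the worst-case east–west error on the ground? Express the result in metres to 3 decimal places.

Rounding to 6 decimal places leaves the longitude within ±5e-07° of the true value.
One degree of longitude at 65.896° is 111120 × cos 65.896° ≈ 111120 × 0.4084 = 45380.8 m.
East–west error: 5e-07° × 45380.8 m/° ≈ 0.0226904 m.

0.023 metres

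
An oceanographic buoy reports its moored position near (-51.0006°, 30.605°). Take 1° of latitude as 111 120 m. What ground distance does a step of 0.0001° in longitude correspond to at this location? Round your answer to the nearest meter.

At 51.0006° a degree of longitude is 111120 × cos 51.0006° ≈ 69929.2 m, so 0.0001° corresponds to 6.99292 m.

7 meters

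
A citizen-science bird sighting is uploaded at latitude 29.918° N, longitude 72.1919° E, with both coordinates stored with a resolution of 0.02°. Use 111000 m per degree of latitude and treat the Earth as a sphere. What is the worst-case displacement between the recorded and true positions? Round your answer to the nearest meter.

1469 meters

With a 0.02° grid the true value lies within half a step, ±0.02°/2 = ±0.01°, of the stored one.
Latitude error → 0.01 × 111000 = 1110 m along the meridian.
Longitude error → 0.01 × 111000 × cos 29.918° = 0.01 × 111000 × 0.8667 ≈ 962.082 m.
Combining orthogonally: (1110² + 962.082²)^½ ≈ 1468.91 m.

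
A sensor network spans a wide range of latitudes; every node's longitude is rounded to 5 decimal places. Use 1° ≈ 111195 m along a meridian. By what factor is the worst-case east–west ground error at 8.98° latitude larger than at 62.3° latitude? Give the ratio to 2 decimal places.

2.12

Rounding to 5 decimal places leaves the longitude within ±5e-06° of the true value.
At 8.98°: 5e-06° × 111195 × cos 8.98° = 5e-06 × 111195 × 0.9877 ≈ 0.54916 m.
At 62.3°: 5e-06° × 111195 × cos 62.3° = 5e-06 × 111195 × 0.4648 ≈ 0.25844 m.
Ratio: 0.54916 / 0.25844 = cos 8.98° / cos 62.3° ≈ 2.1249.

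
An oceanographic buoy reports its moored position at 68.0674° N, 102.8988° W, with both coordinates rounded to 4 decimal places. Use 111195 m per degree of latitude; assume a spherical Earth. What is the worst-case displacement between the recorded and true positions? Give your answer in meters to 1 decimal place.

5.9 meters

Rounding to 4 decimal places leaves each coordinate within ±5e-05° of the true value.
N–S: 5e-05° × 111195 m/° = 5.55975 m.
Longitude error → 5e-05 × 111195 × cos 68.0674° = 5e-05 × 111195 × 0.3735 ≈ 2.07665 m.
The two errors are perpendicular, so the maximum displacement is √(5.55975² + 2.07665²) ≈ 5.93492 m.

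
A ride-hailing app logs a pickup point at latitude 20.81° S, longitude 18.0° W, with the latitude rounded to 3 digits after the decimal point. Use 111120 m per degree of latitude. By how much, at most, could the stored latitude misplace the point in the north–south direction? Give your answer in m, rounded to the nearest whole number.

Rounding to 3 decimal places leaves the latitude within ±0.0005° of the true value.
Along the meridian that is 0.0005° × 111120 m/° = 55.56 m.

56 m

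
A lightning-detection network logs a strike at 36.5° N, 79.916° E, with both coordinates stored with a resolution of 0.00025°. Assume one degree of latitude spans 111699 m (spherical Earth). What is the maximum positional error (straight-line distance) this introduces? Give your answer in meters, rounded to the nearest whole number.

With a 0.00025° grid the true value lies within half a step, ±0.00025°/2 = ±0.000125°, of the stored one.
N–S: 0.000125° × 111699 m/° = 13.9624 m.
E–W at 36.5°: 0.000125° × 111699 × cos 36.5° = 0.000125 × 111699 × 0.8039 ≈ 11.2238 m.
Worst case both components are at the extreme and orthogonal: √(13.9624² + 11.2238²) ≈ 17.9143 m.

18 meters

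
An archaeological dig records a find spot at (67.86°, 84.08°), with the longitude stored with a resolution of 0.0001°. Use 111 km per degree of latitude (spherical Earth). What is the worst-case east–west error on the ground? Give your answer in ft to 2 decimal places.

6.86 ft

With a 0.0001° grid the true value lies within half a step, ±0.0001°/2 = ±5e-05°, of the stored one.
At latitude 67.86° a degree of longitude spans 111000 m × cos 67.86° = 111000 × 0.3769 ≈ 41832.7 m.
So at most 5e-05° × 41832.7 ≈ 2.09163 m east–west.
In feet: 2.09163 m ÷ 0.3048 ≈ 6.8623 ft.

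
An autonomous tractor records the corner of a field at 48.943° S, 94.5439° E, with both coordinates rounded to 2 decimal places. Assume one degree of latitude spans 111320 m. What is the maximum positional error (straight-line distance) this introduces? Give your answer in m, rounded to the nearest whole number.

Rounding to 2 decimal places leaves each coordinate within ±0.005° of the true value.
North–south component: 0.005° × 111320 = 556.6 m.
Longitude error → 0.005 × 111320 × cos 48.943° = 0.005 × 111320 × 0.6568 ≈ 365.58 m.
The two errors are perpendicular, so the maximum displacement is √(556.6² + 365.58²) ≈ 665.922 m.

666 m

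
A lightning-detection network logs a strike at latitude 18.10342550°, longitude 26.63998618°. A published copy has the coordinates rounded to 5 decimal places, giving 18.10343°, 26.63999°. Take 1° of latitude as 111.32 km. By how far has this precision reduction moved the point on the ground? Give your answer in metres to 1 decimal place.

0.6 metres

The latitude changed by -0.00000450° and the longitude by -0.00000382°.
North–south shift: -0.00000450 × 111320 = -0.50094 m.
E–W at 18.1034°: -0.00000382° × 111320 × cos 18.1034° = -0.00000382 × 111320 × 0.9505 ≈ -0.404192 m.
Distance: √(0.50094² + 0.404192²) ≈ 0.643671 m.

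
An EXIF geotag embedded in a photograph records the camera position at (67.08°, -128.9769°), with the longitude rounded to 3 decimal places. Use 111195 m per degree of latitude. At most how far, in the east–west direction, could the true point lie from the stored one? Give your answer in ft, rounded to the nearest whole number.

Rounding to 3 decimal places leaves the longitude within ±0.0005° of the true value.
One degree of longitude at 67.08° is 111195 × cos 67.08° ≈ 111195 × 0.3894 = 43304.4 m.
So at most 0.0005° × 43304.4 ≈ 21.6522 m east–west.
Converting: 21.6522 m × 3.2808 ft/m ≈ 71.037 ft.

71 ft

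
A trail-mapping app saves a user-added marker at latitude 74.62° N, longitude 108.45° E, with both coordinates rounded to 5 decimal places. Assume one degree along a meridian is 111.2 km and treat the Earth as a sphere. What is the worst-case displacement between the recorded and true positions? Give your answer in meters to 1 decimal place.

Rounding to 5 decimal places leaves each coordinate within ±5e-06° of the true value.
North–south component: 5e-06° × 111200 = 0.556 m.
East–west component at 74.62°: 5e-06° × 111200 × cos 74.62° ≈ 5e-06 × 29492.4 ≈ 0.147462 m.
The two errors are perpendicular, so the maximum displacement is √(0.556² + 0.147462²) ≈ 0.575223 m.

0.6 meters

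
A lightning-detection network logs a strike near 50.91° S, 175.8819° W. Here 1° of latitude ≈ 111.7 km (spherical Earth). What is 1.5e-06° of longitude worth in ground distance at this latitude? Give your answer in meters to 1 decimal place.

0.1 meters

1.5e-06° of longitude at 50.91° is 1.5e-06 × 111700 × cos 50.91° ≈ 1.5e-06 × 70431.4 = 0.105647 m.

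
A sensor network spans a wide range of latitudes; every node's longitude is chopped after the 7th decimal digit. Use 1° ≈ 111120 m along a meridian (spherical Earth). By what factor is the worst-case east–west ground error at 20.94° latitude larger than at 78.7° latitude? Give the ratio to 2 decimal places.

4.77

Truncating at 7 decimal places can drop up to a full unit in the last place, so the longitude may be off by as much as 1e-07°.
At 20.94°: 1e-07° × 111120 × cos 20.94° = 1e-07 × 111120 × 0.9340 ≈ 0.010378 m.
Error at 78.7° = 1e-07° × 111120 × cos 78.7° ≈ 0.011112 × 0.1959 = 0.0021774 m.
Ratio: 0.010378 / 0.0021774 = cos 20.94° / cos 78.7° ≈ 4.7664.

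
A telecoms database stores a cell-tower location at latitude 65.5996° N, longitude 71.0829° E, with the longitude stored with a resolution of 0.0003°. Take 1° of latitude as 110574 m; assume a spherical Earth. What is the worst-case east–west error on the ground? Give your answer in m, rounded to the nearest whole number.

7 m

With a 0.0003° grid the true value lies within half a step, ±0.0003°/2 = ±0.00015°, of the stored one.
Parallels shrink by cos φ, so at 65.5996° a degree of longitude is 110574 × 0.4131 ≈ 45679.3 m.
Maximum E–W displacement: 0.00015 × 45679.3 = 6.8519 m.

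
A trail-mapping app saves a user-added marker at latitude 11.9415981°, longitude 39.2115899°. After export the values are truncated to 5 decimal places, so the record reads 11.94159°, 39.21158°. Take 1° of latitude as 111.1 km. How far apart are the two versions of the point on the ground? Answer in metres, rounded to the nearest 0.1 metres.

1.4 metres

Δlat = 11.9415981 − 11.94159 = +0.0000081°; Δlon = 39.2115899 − 39.21158 = +0.0000099°.
North–south shift: 0.0000081 × 111100 = 0.89991 m.
East–west at this latitude: 0.0000099° × 111100 × cos 11.9416° ≈ 0.0000099 × 108696 = 1.07609 m.
Distance: √(0.89991² + 1.07609²) ≈ 1.40278 m.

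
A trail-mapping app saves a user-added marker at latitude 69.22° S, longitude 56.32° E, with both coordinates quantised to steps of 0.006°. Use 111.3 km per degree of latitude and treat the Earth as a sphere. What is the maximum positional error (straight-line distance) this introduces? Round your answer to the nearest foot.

With a 0.006° grid the true value lies within half a step, ±0.006°/2 = ±0.003°, of the stored one.
North–south component: 0.003° × 111300 = 333.9 m.
East–west component at 69.22°: 0.003° × 111300 × cos 69.22° ≈ 0.003 × 39487.1 ≈ 118.461 m.
Combining orthogonally: (333.9² + 118.461²)^½ ≈ 354.291 m.
Converting: 354.291 m × 3.2808 ft/m ≈ 1162.4 ft.

1162 feet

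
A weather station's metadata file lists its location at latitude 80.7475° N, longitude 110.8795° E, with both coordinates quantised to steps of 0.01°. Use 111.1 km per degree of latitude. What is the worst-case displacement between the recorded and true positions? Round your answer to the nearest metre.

563 metres

With a 0.01° grid the true value lies within half a step, ±0.01°/2 = ±0.005°, of the stored one.
Latitude error → 0.005 × 111100 = 555.5 m along the meridian.
East–west component at 80.7475°: 0.005° × 111100 × cos 80.7475° ≈ 0.005 × 17863.3 ≈ 89.3164 m.
Combining orthogonally: (555.5² + 89.3164²)^½ ≈ 562.635 m.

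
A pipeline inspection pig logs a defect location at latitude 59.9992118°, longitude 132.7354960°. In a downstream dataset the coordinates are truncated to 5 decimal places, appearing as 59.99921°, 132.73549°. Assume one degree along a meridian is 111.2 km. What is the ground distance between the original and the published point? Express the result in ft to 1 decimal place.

The latitude changed by +0.0000018° and the longitude by +0.0000060°.
N–S: 0.0000018° × 111200 m/° = 0.20016 m.
East–west at this latitude: 0.0000060° × 111200 × cos 59.9992° ≈ 0.0000060 × 55601.3 = 0.333608 m.
Combined displacement = (0.20016² + 0.333608²)^½ ≈ 0.389048 m.
In feet: 0.389048 m ÷ 0.3048 ≈ 1.2764 ft.

1.3 ft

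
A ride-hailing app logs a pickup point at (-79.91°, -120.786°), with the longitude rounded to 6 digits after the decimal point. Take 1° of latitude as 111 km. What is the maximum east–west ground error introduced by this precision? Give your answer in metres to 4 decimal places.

Rounding to 6 decimal places leaves the longitude within ±5e-07° of the true value.
At latitude 79.91° a degree of longitude spans 111000 m × cos 79.91° = 111000 × 0.1752 ≈ 19446.6 m.
East–west error: 5e-07° × 19446.6 m/° ≈ 0.00972332 m.

0.0097 metres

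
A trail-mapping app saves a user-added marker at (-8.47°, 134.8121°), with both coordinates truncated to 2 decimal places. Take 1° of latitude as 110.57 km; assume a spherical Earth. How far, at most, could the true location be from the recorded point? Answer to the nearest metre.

1555 metres

Truncating at 2 decimal places can drop up to a full unit in the last place, so each coordinate may be off by as much as 0.01°.
North–south component: 0.01° × 110570 = 1105.7 m.
E–W at 8.47°: 0.01° × 110570 × cos 8.47° = 0.01 × 110570 × 0.9891 ≈ 1093.64 m.
Combining orthogonally: (1105.7² + 1093.64²)^½ ≈ 1555.19 m.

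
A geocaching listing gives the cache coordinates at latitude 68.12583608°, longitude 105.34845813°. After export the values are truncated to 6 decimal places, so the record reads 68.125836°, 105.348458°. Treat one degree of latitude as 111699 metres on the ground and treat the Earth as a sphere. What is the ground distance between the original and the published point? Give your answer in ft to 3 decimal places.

The latitude changed by +0.00000008° and the longitude by +0.00000013°.
North–south shift: 0.00000008 × 111699 = 0.00893592 m.
E–W at 68.1258°: 0.00000013° × 111699 × cos 68.1258° = 0.00000013 × 111699 × 0.3726 ≈ 0.00541003 m.
Distance: √(0.00893592² + 0.00541003²) ≈ 0.010446 m.
In feet: 0.010446 m ÷ 0.3048 ≈ 0.034272 ft.

0.034 ft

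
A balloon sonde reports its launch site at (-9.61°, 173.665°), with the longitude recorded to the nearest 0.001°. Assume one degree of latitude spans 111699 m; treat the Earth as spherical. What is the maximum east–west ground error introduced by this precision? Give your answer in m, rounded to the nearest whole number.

55 m

Rounding to 3 decimal places leaves the longitude within ±0.0005° of the true value.
One degree of longitude at 9.61° is 111699 × cos 9.61° ≈ 111699 × 0.9860 = 110132 m.
Maximum E–W displacement: 0.0005 × 110132 = 55.0658 m.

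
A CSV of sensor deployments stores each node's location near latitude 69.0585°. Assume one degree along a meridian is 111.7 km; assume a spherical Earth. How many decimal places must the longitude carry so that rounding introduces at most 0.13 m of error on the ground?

6 decimal places

At 69.0585° one degree of longitude covers 111700 × cos 69.0585° ≈ 111700 × 0.3574 ≈ 39923.2 m.
With N decimal places the half-ulp bound is 0.5·10⁻ᴺ°, or 0.5·10⁻ᴺ × 39923.2 m on the ground.
Setting 19961.6 × 10⁻ᴺ ≤ 0.13 gives 10ᴺ ≥ 1.536e+05, i.e. N ≥ 5.19.
So 6 decimal places suffice (0.02 m); 5 would allow up to 0.2 m.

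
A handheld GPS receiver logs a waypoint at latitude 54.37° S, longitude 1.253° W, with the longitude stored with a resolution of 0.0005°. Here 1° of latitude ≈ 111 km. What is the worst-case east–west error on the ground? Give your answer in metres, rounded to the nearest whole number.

With a 0.0005° grid the true value lies within half a step, ±0.0005°/2 = ±0.00025°, of the stored one.
One degree of longitude at 54.37° is 111000 × cos 54.37° ≈ 111000 × 0.5825 = 64662.9 m.
East–west error: 0.00025° × 64662.9 m/° ≈ 16.1657 m.

16 metres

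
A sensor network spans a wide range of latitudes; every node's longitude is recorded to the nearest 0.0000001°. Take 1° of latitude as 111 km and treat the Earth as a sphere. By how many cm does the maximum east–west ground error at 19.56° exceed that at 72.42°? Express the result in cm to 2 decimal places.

Rounding to 7 decimal places leaves the longitude within ±5e-08° of the true value.
Error at 19.56° = 5e-08° × 111000 × cos 19.56° ≈ 0.00555 × 0.9423 = 0.0052297 m.
At 72.42°: 5e-08° × 111000 × cos 72.42° = 5e-08 × 111000 × 0.3020 ≈ 0.0016763 m.
Difference: 0.0052297 − 0.0016763 = 0.0035534 m.
That is 0.00355341 m = 0.35534 cm.

0.36 cm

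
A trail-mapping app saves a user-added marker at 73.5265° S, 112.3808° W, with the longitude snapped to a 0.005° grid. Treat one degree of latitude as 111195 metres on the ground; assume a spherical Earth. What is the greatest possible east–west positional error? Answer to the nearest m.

79 m

With a 0.005° grid the true value lies within half a step, ±0.005°/2 = ±0.0025°, of the stored one.
Parallels shrink by cos φ, so at 73.5265° a degree of longitude is 111195 × 0.2836 ≈ 31531.8 m.
East–west error: 0.0025° × 31531.8 m/° ≈ 78.8294 m.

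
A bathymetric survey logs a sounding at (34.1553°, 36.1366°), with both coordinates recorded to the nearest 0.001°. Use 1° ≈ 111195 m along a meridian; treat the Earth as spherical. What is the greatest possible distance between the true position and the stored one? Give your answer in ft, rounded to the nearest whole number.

237 ft

Rounding to 3 decimal places leaves each coordinate within ±0.0005° of the true value.
N–S: 0.0005° × 111195 m/° = 55.5975 m.
E–W at 34.1553°: 0.0005° × 111195 × cos 34.1553° = 0.0005 × 111195 × 0.8275 ≈ 46.008 m.
Worst case both components are at the extreme and orthogonal: √(55.5975² + 46.008²) ≈ 72.1652 m.
Converting: 72.1652 m × 3.2808 ft/m ≈ 236.76 ft.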